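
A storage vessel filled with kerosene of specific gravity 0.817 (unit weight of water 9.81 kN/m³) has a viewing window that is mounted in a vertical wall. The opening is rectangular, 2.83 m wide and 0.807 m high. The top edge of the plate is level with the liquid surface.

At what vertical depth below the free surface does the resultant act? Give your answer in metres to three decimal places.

h_p = 0.538 m

γ = 0.817 × 9.81 = 8.01477 kN/m³.
The centroid lies 0.807/2 = 0.4035 m below the top edge, so the centroid depth is h_c = 0.4035 m.
A = 2.83 × 0.807 = 2.28381 m².
Resultant F = γ·h_c·A = 8.01477 × 0.4035 × 2.28381 = 7.38575 kN.
I_c = b·h³/12 = 2.83 × 0.807³/12 = 0.123944 m⁴.
Centre of pressure: y_p = y_c + I_c/(y_c·A) = 0.4035 + 0.123944/(0.4035 × 2.28381) = 0.4035 + 0.1345 = 0.538 m along the plane.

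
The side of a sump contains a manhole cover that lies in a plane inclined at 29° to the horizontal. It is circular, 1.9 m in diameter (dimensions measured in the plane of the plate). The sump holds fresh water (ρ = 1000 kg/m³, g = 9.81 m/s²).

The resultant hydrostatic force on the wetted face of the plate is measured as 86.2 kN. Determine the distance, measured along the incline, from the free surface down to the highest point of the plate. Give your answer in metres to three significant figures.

y_top ≈ 5.44 m

γ = ρg = 1000 × 9.81 = 9810 N/m³ = 9.81 kN/m³.
A = π(0.95)² = 2.83529 m².
From F = γ·h_c·A, the centroid depth is h_c = 86.2/(9.81 × 2.83529) = 3.09914 m.
Let θ = 29° be the plate's angle to the horizontal; measure y along the incline from where the plane meets the free surface. Vertical depth h = y·sinθ with sinθ = 0.484810.
Along the incline, y_c = h_c/sinθ = 3.09914/0.484810 = 6.39248 m.
The centroid is at the centre, 0.95 m below the top of the plate, so the highest point sits at y_top = 6.39248 − 0.95 = 5.44248 m along the incline.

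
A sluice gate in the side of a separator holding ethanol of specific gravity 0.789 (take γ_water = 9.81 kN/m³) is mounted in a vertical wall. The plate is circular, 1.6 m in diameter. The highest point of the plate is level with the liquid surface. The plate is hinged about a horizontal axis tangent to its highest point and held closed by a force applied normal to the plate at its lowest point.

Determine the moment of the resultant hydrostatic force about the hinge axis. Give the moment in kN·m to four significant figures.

γ = 0.789 × 9.81 = 7.74009 kN/m³.
The centroid is at the centre, 0.8 m below the top of the plate, so the centroid depth is h_c = 0.8 m.
A = π(0.8)² = 2.01062 m².
Resultant F = γ·h_c·A = 7.74009 × 0.8 × 2.01062 = 12.4499 kN.
I_c = πr⁴/4 = π × 0.8⁴/4 = 0.321699 m⁴.
Centre of pressure: y_p = y_c + I_c/(y_c·A) = 0.8 + 0.321699/(0.8 × 2.01062) = 0.8 + 0.2 = 1 m along the plane.
The resultant acts 0.8 + 0.2 = 1 m (along the plate) below the hinge at the top edge, so the moment about the hinge is M = F × 1 = 12.4499 × 1 = 12.4499 kN·m.

M ≈ 12.45 kN·m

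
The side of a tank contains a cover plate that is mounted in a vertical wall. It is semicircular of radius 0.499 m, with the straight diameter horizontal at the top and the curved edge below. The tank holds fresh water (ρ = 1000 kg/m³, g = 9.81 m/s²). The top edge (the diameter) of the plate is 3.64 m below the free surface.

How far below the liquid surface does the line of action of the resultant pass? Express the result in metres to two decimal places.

h_p = 3.86 m

γ = ρg = 1000 × 9.81 = 9810 N/m³ = 9.81 kN/m³.
The centroid of a semicircle lies 4r/(3π) = 0.211782 m from the diameter, here below the top edge, so the centroid depth is h_c = 3.64 + 0.211782 = 3.85178 m.
A = πr²/2 = π × 0.499²/2 = 0.39113 m².
Resultant F = γ·h_c·A = 9.81 × 3.85178 × 0.39113 = 14.7792 kN.
I_c = (π/8 − 8/(9π))·r⁴ = 0.109757 × 0.499⁴ = 0.0068051 m⁴.
Centre of pressure: y_p = y_c + I_c/(y_c·A) = 3.85178 + 0.0068051/(3.85178 × 0.39113) = 3.85178 + 0.00451702 = 3.8563 m along the plane.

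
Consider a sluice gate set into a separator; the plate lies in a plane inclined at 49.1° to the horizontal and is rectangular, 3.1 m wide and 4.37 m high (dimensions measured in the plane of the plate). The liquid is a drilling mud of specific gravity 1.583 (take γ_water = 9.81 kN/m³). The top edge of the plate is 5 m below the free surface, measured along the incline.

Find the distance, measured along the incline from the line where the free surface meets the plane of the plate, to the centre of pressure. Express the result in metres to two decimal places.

γ = 1.583 × 9.81 = 15.52923 kN/m³.
Let θ = 49.1° be the plate's angle to the horizontal; measure y along the incline from where the plane meets the free surface. Vertical depth h = y·sinθ with sinθ = 0.755853.
The centroid lies 4.37/2 = 2.185 m below the top edge, so y_c = 5 + 2.185 = 7.185 m and h_c = 7.185 × 0.755853 = 5.4308 m.
A = 3.1 × 4.37 = 13.547 m².
Resultant F = γ·h_c·A = 15.52923 × 5.4308 × 13.547 = 1142.5 kN.
I_c = b·h³/12 = 3.1 × 4.37³/12 = 21.5588 m⁴.
Centre of pressure: y_p = y_c + I_c/(y_c·A) = 7.185 + 21.5588/(7.185 × 13.547) = 7.185 + 0.22149 = 7.40649 m along the plane.

y_p = 7.41 m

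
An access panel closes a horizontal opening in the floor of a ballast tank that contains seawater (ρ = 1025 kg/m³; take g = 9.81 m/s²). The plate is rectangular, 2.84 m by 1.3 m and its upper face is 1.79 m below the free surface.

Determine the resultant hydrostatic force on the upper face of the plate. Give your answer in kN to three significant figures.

γ = ρg = 1025 × 9.81 / 1000 = 10.05525 kN/m³.
The plate is horizontal, so pressure is uniform at p = γ·h = 10.05525 × 1.79 = 17.9989 kN/m².
A = 2.84 × 1.3 = 3.692 m².
F = p·A = 17.9989 × 3.692 = 66.4519 kN.

F ≈ 66.5 kN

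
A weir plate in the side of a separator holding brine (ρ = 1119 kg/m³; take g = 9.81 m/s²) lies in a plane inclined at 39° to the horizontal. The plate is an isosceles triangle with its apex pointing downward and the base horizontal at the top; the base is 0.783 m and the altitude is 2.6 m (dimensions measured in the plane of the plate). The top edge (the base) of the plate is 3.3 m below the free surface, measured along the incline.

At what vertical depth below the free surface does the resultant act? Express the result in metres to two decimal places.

h_p = 2.68 m

γ = ρg = 1119 × 9.81 / 1000 = 10.97739 kN/m³.
Let θ = 39° be the plate's angle to the horizontal; measure y along the incline from where the plane meets the free surface. Vertical depth h = y·sinθ with sinθ = 0.629320.
With the apex down, the centroid sits h/3 = 2.6/3 = 0.866667 m below the base (the top edge), so y_c = 3.3 + 0.866667 = 4.16667 m and h_c = 4.16667 × 0.629320 = 2.62217 m.
A = ½ × 0.783 × 2.6 = 1.0179 m².
Resultant F = γ·h_c·A = 10.97739 × 2.62217 × 1.0179 = 29.2998 kN.
I_c = b·h³/36 = 0.783 × 2.6³/36 = 0.382278 m⁴.
Centre of pressure: y_p = y_c + I_c/(y_c·A) = 4.16667 + 0.382278/(4.16667 × 1.0179) = 4.16667 + 0.0901333 = 4.2568 m along the plane.
Vertically, h_p = y_p·sinθ = 4.2568 × 0.629320 = 2.67889 m.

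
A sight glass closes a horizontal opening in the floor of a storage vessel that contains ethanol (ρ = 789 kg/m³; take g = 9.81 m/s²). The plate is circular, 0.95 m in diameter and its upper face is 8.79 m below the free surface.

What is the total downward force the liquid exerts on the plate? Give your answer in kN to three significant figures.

F ≈ 48.2 kN

γ = ρg = 789 × 9.81 / 1000 = 7.74009 kN/m³.
The plate is horizontal, so pressure is uniform at p = γ·h = 7.74009 × 8.79 = 68.0354 kN/m².
A = π(0.475)² = 0.708822 m².
F = p·A = 68.0354 × 0.708822 = 48.225 kN.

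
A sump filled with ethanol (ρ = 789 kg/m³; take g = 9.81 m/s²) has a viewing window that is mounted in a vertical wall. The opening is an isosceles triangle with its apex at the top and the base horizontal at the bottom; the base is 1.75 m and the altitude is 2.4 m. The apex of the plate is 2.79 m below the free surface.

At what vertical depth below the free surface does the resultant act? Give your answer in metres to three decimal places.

h_p = 4.463 m

γ = ρg = 789 × 9.81 / 1000 = 7.74009 kN/m³.
With the apex up, the centroid sits 2h/3 = 2 × 2.4/3 = 1.6 m below the apex, so the centroid depth is h_c = 2.79 + 1.6 = 4.39 m.
A = ½ × 1.75 × 2.4 = 2.1 m².
Resultant F = γ·h_c·A = 7.74009 × 4.39 × 2.1 = 71.3559 kN.
I_c = b·h³/36 = 1.75 × 2.4³/36 = 0.672 m⁴.
Centre of pressure: y_p = y_c + I_c/(y_c·A) = 4.39 + 0.672/(4.39 × 2.1) = 4.39 + 0.0728929 = 4.46289 m along the plane.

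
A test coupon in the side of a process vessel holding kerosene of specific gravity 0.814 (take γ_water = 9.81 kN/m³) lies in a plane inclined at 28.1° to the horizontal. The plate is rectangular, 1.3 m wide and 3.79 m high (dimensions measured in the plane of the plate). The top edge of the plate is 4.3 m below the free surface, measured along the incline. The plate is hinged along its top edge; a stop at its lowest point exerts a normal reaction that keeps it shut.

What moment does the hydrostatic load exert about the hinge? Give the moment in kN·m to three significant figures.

γ = 0.814 × 9.81 = 7.98534 kN/m³.
Let θ = 28.1° be the plate's angle to the horizontal; measure y along the incline from where the plane meets the free surface. Vertical depth h = y·sinθ with sinθ = 0.471012.
The centroid lies 3.79/2 = 1.895 m below the top edge, so y_c = 4.3 + 1.895 = 6.195 m and h_c = 6.195 × 0.471012 = 2.91792 m.
A = 1.3 × 3.79 = 4.927 m².
Resultant F = γ·h_c·A = 7.98534 × 2.91792 × 4.927 = 114.802 kN.
I_c = b·h³/12 = 1.3 × 3.79³/12 = 5.89766 m⁴.
Centre of pressure: y_p = y_c + I_c/(y_c·A) = 6.195 + 5.89766/(6.195 × 4.927) = 6.195 + 0.193222 = 6.38822 m along the plane.
The resultant acts 1.895 + 0.193222 = 2.08822 m (along the plate) below the hinge at the top edge, so the moment about the hinge is M = F × 2.08822 = 114.802 × 2.08822 = 239.732 kN·m.

M ≈ 240 kN·m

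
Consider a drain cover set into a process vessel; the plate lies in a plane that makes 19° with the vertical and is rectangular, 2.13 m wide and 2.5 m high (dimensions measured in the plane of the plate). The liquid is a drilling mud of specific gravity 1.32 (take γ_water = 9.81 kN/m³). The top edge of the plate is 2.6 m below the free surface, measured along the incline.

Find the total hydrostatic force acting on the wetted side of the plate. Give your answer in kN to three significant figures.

F ≈ 251 kN

γ = 1.32 × 9.81 = 12.9492 kN/m³.
The plate makes 19° with the vertical, i.e. θ = 90° − 19° = 71° to the horizontal. Measuring y along the incline from the free-surface line, vertical depth h = y·sinθ with sinθ = 0.945519.
The centroid lies 2.5/2 = 1.25 m below the top edge, so y_c = 2.6 + 1.25 = 3.85 m and h_c = 3.85 × 0.945519 = 3.64025 m.
A = 2.13 × 2.5 = 5.325 m².
Resultant F = γ·h_c·A = 12.9492 × 3.64025 × 5.325 = 251.012 kN.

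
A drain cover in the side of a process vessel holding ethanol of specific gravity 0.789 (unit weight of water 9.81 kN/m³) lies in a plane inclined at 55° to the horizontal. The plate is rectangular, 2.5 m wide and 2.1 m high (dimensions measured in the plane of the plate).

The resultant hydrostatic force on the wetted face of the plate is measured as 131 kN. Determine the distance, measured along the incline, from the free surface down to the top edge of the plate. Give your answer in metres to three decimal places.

γ = 0.789 × 9.81 = 7.74009 kN/m³.
A = 2.5 × 2.1 = 5.25 m².
From F = γ·h_c·A, the centroid depth is h_c = 131/(7.74009 × 5.25) = 3.22378 m.
Let θ = 55° be the plate's angle to the horizontal; measure y along the incline from where the plane meets the free surface. Vertical depth h = y·sinθ with sinθ = 0.819152.
Along the incline, y_c = h_c/sinθ = 3.22378/0.819152 = 3.93551 m.
The centroid lies 2.1/2 = 1.05 m below the top edge, so the top edge sits at y_top = 3.93551 − 1.05 = 2.88551 m along the incline.

y_top ≈ 2.886 m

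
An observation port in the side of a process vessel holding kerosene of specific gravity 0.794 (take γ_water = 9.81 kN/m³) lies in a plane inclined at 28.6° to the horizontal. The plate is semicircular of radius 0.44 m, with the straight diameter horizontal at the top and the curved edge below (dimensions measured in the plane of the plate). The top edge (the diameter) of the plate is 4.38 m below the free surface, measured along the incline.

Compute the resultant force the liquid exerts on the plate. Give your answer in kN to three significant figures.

γ = 0.794 × 9.81 = 7.78914 kN/m³.
Let θ = 28.6° be the plate's angle to the horizontal; measure y along the incline from where the plane meets the free surface. Vertical depth h = y·sinθ with sinθ = 0.478692.
The centroid of a semicircle lies 4r/(3π) = 0.186742 m from the diameter, here below the top edge, so y_c = 4.38 + 0.186742 = 4.56674 m and h_c = 4.56674 × 0.478692 = 2.18606 m.
A = πr²/2 = π × 0.44²/2 = 0.304106 m².
Resultant F = γ·h_c·A = 7.78914 × 2.18606 × 0.304106 = 5.17817 kN.

F ≈ 5.18 kN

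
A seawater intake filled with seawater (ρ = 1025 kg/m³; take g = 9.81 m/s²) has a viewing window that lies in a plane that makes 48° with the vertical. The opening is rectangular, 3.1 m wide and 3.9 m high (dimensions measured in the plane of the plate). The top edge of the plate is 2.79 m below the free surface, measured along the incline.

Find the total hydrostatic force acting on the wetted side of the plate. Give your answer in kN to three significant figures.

F ≈ 386 kN

γ = ρg = 1025 × 9.81 / 1000 = 10.05525 kN/m³.
The plate makes 48° with the vertical, i.e. θ = 90° − 48° = 42° to the horizontal. Measuring y along the incline from the free-surface line, vertical depth h = y·sinθ with sinθ = 0.669131.
The centroid lies 3.9/2 = 1.95 m below the top edge, so y_c = 2.79 + 1.95 = 4.74 m and h_c = 4.74 × 0.669131 = 3.17168 m.
A = 3.1 × 3.9 = 12.09 m².
Resultant F = γ·h_c·A = 10.05525 × 3.17168 × 12.09 = 385.575 kN.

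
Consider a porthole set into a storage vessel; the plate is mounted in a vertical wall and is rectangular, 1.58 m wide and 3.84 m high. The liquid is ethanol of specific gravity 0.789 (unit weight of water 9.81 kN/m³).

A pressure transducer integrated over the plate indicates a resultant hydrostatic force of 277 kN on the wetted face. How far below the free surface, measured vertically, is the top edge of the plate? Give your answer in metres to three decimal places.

γ = 0.789 × 9.81 = 7.74009 kN/m³.
A = 1.58 × 3.84 = 6.0672 m².
From F = γ·h_c·A, the centroid depth is h_c = 277/(7.74009 × 6.0672) = 5.89855 m.
The centroid lies 3.84/2 = 1.92 m below the top edge, so the top edge sits at h_top = 5.89855 − 1.92 = 3.97855 m below the surface.

d_top ≈ 3.979 m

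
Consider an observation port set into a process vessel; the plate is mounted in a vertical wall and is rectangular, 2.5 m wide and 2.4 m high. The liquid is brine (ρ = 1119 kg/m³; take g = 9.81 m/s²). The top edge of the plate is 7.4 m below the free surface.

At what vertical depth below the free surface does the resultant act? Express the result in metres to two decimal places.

h_p = 8.66 m

γ = ρg = 1119 × 9.81 / 1000 = 10.97739 kN/m³.
The centroid lies 2.4/2 = 1.2 m below the top edge, so the centroid depth is h_c = 7.4 + 1.2 = 8.6 m.
A = 2.5 × 2.4 = 6 m².
Resultant F = γ·h_c·A = 10.97739 × 8.6 × 6 = 566.433 kN.
I_c = b·h³/12 = 2.5 × 2.4³/12 = 2.88 m⁴.
Centre of pressure: y_p = y_c + I_c/(y_c·A) = 8.6 + 2.88/(8.6 × 6) = 8.6 + 0.055814 = 8.65581 m along the plane.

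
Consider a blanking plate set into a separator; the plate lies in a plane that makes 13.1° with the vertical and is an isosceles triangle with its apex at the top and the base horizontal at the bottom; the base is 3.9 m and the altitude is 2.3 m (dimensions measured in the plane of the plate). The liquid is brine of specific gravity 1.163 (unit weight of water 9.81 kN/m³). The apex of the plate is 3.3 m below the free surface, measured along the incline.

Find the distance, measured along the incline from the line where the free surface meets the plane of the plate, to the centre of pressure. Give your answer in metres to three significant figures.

γ = 1.163 × 9.81 = 11.40903 kN/m³.
The plate makes 13.1° with the vertical, i.e. θ = 90° − 13.1° = 76.9° to the horizontal. Measuring y along the incline from the free-surface line, vertical depth h = y·sinθ with sinθ = 0.973976.
With the apex up, the centroid sits 2h/3 = 2 × 2.3/3 = 1.53333 m below the apex, so y_c = 3.3 + 1.53333 = 4.83333 m and h_c = 4.83333 × 0.973976 = 4.70755 m.
A = ½ × 3.9 × 2.3 = 4.485 m².
Resultant F = γ·h_c·A = 11.40903 × 4.70755 × 4.485 = 240.883 kN.
I_c = b·h³/36 = 3.9 × 2.3³/36 = 1.31809 m⁴.
Centre of pressure: y_p = y_c + I_c/(y_c·A) = 4.83333 + 1.31809/(4.83333 × 4.485) = 4.83333 + 0.0608046 = 4.89413 m along the plane.

y_p = 4.89 m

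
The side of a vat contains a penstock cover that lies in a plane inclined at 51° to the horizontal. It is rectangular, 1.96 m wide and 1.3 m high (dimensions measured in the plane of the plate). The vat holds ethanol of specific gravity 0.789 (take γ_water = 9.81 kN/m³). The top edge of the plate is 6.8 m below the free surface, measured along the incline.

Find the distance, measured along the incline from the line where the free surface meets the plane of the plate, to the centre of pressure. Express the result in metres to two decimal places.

y_p = 7.47 m

γ = 0.789 × 9.81 = 7.74009 kN/m³.
Let θ = 51° be the plate's angle to the horizontal; measure y along the incline from where the plane meets the free surface. Vertical depth h = y·sinθ with sinθ = 0.777146.
The centroid lies 1.3/2 = 0.65 m below the top edge, so y_c = 6.8 + 0.65 = 7.45 m and h_c = 7.45 × 0.777146 = 5.78974 m.
A = 1.96 × 1.3 = 2.548 m².
Resultant F = γ·h_c·A = 7.74009 × 5.78974 × 2.548 = 114.184 kN.
I_c = b·h³/12 = 1.96 × 1.3³/12 = 0.358843 m⁴.
Centre of pressure: y_p = y_c + I_c/(y_c·A) = 7.45 + 0.358843/(7.45 × 2.548) = 7.45 + 0.0189038 = 7.4689 m along the plane.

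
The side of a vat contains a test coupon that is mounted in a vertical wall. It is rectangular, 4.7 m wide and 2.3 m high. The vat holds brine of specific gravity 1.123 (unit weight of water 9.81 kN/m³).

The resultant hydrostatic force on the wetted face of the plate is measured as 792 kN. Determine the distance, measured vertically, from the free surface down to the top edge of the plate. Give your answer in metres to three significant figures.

γ = 1.123 × 9.81 = 11.01663 kN/m³.
A = 4.7 × 2.3 = 10.81 m².
From F = γ·h_c·A, the centroid depth is h_c = 792/(11.01663 × 10.81) = 6.65045 m.
The centroid lies 2.3/2 = 1.15 m below the top edge, so the top edge sits at h_top = 6.65045 − 1.15 = 5.50045 m below the surface.

d_top ≈ 5.50 m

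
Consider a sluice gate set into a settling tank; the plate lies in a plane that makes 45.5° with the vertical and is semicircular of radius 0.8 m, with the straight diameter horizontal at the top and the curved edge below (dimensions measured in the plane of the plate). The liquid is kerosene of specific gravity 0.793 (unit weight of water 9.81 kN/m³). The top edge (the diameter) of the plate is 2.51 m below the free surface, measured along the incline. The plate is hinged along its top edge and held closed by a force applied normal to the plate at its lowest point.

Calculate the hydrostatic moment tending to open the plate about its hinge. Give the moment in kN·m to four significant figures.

γ = 0.793 × 9.81 = 7.77933 kN/m³.
The plate makes 45.5° with the vertical, i.e. θ = 90° − 45.5° = 44.5° to the horizontal. Measuring y along the incline from the free-surface line, vertical depth h = y·sinθ with sinθ = 0.700909.
The centroid of a semicircle lies 4r/(3π) = 0.339531 m from the diameter, here below the top edge, so y_c = 2.51 + 0.339531 = 2.84953 m and h_c = 2.84953 × 0.700909 = 1.99726 m.
A = πr²/2 = π × 0.8²/2 = 1.00531 m².
Resultant F = γ·h_c·A = 7.77933 × 1.99726 × 1.00531 = 15.6198 kN.
I_c = (π/8 − 8/(9π))·r⁴ = 0.109757 × 0.8⁴ = 0.0449565 m⁴.
Centre of pressure: y_p = y_c + I_c/(y_c·A) = 2.84953 + 0.0449565/(2.84953 × 1.00531) = 2.84953 + 0.0156935 = 2.86522 m along the plane.
The resultant acts 0.339531 + 0.0156935 = 0.355225 m (along the plate) below the hinge at the top edge, so the moment about the hinge is M = F × 0.355225 = 15.6198 × 0.355225 = 5.54854 kN·m.

M ≈ 5.549 kN·m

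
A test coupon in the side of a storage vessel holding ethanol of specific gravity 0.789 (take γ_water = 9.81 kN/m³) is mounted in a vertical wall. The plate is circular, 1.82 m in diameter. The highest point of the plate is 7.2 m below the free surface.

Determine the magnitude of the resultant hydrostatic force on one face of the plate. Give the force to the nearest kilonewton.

F ≈ 163 kN

γ = 0.789 × 9.81 = 7.74009 kN/m³.
The centroid is at the centre, 0.91 m below the top of the plate, so the centroid depth is h_c = 7.2 + 0.91 = 8.11 m.
A = π(0.91)² = 2.60155 m².
Resultant F = γ·h_c·A = 7.74009 × 8.11 × 2.60155 = 163.305 kN.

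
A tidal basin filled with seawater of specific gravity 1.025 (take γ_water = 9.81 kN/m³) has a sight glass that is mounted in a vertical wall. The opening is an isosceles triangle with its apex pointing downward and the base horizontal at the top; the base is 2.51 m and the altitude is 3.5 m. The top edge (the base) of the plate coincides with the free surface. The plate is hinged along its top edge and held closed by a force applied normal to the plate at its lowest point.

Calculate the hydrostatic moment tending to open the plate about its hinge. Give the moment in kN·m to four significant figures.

γ = 1.025 × 9.81 = 10.05525 kN/m³.
With the apex down, the centroid sits h/3 = 3.5/3 = 1.16667 m below the base (the top edge), so the centroid depth is h_c = 1.16667 m.
A = ½ × 2.51 × 3.5 = 4.3925 m².
Resultant F = γ·h_c·A = 10.05525 × 1.16667 × 4.3925 = 51.5291 kN.
I_c = b·h³/36 = 2.51 × 3.5³/36 = 2.98934 m⁴.
Centre of pressure: y_p = y_c + I_c/(y_c·A) = 1.16667 + 2.98934/(1.16667 × 4.3925) = 1.16667 + 0.583332 = 1.75 m along the plane.
The resultant acts 1.16667 + 0.583332 = 1.75 m (along the plate) below the hinge at the top edge, so the moment about the hinge is M = F × 1.75 = 51.5291 × 1.75 = 90.1759 kN·m.

M ≈ 90.18 kN·m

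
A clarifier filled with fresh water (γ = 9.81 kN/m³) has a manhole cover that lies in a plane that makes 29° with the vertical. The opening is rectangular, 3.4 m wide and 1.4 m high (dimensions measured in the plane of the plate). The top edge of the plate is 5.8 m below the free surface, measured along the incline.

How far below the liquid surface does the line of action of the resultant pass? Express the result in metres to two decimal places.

h_p = 5.71 m

γ = 9.81 kN/m³.
The plate makes 29° with the vertical, i.e. θ = 90° − 29° = 61° to the horizontal. Measuring y along the incline from the free-surface line, vertical depth h = y·sinθ with sinθ = 0.874620.
The centroid lies 1.4/2 = 0.7 m below the top edge, so y_c = 5.8 + 0.7 = 6.5 m and h_c = 6.5 × 0.874620 = 5.68503 m.
A = 3.4 × 1.4 = 4.76 m².
Resultant F = γ·h_c·A = 9.81 × 5.68503 × 4.76 = 265.466 kN.
I_c = b·h³/12 = 3.4 × 1.4³/12 = 0.777467 m⁴.
Centre of pressure: y_p = y_c + I_c/(y_c·A) = 6.5 + 0.777467/(6.5 × 4.76) = 6.5 + 0.0251282 = 6.52513 m along the plane.
Vertically, h_p = y_p·sinθ = 6.52513 × 0.874620 = 5.70701 m.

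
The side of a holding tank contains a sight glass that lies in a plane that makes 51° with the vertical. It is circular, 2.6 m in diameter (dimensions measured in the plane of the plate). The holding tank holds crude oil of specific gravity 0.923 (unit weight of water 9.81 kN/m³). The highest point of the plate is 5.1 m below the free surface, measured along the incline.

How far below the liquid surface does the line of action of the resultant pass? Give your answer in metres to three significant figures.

h_p = 4.07 m

γ = 0.923 × 9.81 = 9.05463 kN/m³.
The plate makes 51° with the vertical, i.e. θ = 90° − 51° = 39° to the horizontal. Measuring y along the incline from the free-surface line, vertical depth h = y·sinθ with sinθ = 0.629320.
The centroid is at the centre, 1.3 m below the top of the plate, so y_c = 5.1 + 1.3 = 6.4 m and h_c = 6.4 × 0.629320 = 4.02765 m.
A = π(1.3)² = 5.30929 m².
Resultant F = γ·h_c·A = 9.05463 × 4.02765 × 5.30929 = 193.624 kN.
I_c = πr⁴/4 = π × 1.3⁴/4 = 2.24318 m⁴.
Centre of pressure: y_p = y_c + I_c/(y_c·A) = 6.4 + 2.24318/(6.4 × 5.30929) = 6.4 + 0.0660158 = 6.46602 m along the plane.
Vertically, h_p = y_p·sinθ = 6.46602 × 0.629320 = 4.0692 m.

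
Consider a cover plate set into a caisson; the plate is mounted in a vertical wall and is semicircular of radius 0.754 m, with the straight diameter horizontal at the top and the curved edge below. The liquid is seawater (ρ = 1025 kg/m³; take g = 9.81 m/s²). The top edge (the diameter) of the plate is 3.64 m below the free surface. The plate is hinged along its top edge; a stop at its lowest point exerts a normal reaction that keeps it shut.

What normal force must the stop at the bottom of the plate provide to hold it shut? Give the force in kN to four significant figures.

P ≈ 15.56 kN

γ = ρg = 1025 × 9.81 / 1000 = 10.05525 kN/m³.
The centroid of a semicircle lies 4r/(3π) = 0.320008 m from the diameter, here below the top edge, so the centroid depth is h_c = 3.64 + 0.320008 = 3.96001 m.
A = πr²/2 = π × 0.754²/2 = 0.893023 m².
Resultant F = γ·h_c·A = 10.05525 × 3.96001 × 0.893023 = 35.5592 kN.
I_c = (π/8 − 8/(9π))·r⁴ = 0.109757 × 0.754⁴ = 0.0354746 m⁴.
Centre of pressure: y_p = y_c + I_c/(y_c·A) = 3.96001 + 0.0354746/(3.96001 × 0.893023) = 3.96001 + 0.0100313 = 3.97004 m along the plane.
The resultant acts 0.320008 + 0.0100313 = 0.330039 m (along the plate) below the hinge at the top edge, so the moment about the hinge is M = F × 0.330039 = 35.5592 × 0.330039 = 11.7359 kN·m.
A normal force at the bottom, 0.754 m from the hinge, must supply this moment: P = 11.7359/0.754 = 15.5649 kN.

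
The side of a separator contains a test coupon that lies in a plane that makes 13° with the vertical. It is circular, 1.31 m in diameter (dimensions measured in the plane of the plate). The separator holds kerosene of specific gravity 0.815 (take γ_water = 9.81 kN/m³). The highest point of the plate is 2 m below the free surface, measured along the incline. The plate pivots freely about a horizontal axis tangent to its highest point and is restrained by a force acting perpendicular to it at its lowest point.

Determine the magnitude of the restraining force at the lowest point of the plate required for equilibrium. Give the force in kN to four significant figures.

γ = 0.815 × 9.81 = 7.99515 kN/m³.
The plate makes 13° with the vertical, i.e. θ = 90° − 13° = 77° to the horizontal. Measuring y along the incline from the free-surface line, vertical depth h = y·sinθ with sinθ = 0.974370.
The centroid is at the centre, 0.655 m below the top of the plate, so y_c = 2 + 0.655 = 2.655 m and h_c = 2.655 × 0.974370 = 2.58695 m.
A = π(0.655)² = 1.34782 m².
Resultant F = γ·h_c·A = 7.99515 × 2.58695 × 1.34782 = 27.877 kN.
I_c = πr⁴/4 = π × 0.655⁴/4 = 0.144562 m⁴.
Centre of pressure: y_p = y_c + I_c/(y_c·A) = 2.655 + 0.144562/(2.655 × 1.34782) = 2.655 + 0.0403978 = 2.6954 m along the plane.
The resultant acts 0.655 + 0.0403978 = 0.695398 m (along the plate) below the hinge at the top edge, so the moment about the hinge is M = F × 0.695398 = 27.877 × 0.695398 = 19.3856 kN·m.
A normal force at the bottom, 1.31 m from the hinge, must supply this moment: P = 19.3856/1.31 = 14.7982 kN.

P ≈ 14.80 kN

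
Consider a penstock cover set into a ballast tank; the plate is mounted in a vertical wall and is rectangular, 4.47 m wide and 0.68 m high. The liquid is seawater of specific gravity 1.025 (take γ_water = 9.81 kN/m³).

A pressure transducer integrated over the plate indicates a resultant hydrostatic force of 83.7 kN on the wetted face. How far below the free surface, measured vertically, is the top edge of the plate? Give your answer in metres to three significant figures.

γ = 1.025 × 9.81 = 10.05525 kN/m³.
A = 4.47 × 0.68 = 3.0396 m².
From F = γ·h_c·A, the centroid depth is h_c = 83.7/(10.05525 × 3.0396) = 2.73852 m.
The centroid lies 0.68/2 = 0.34 m below the top edge, so the top edge sits at h_top = 2.73852 − 0.34 = 2.39852 m below the surface.

d_top ≈ 2.40 m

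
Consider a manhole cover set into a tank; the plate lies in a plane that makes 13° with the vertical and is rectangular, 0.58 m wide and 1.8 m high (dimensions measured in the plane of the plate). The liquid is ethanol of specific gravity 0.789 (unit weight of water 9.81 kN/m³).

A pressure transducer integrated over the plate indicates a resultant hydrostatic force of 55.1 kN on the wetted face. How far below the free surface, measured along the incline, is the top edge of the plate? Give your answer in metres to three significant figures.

γ = 0.789 × 9.81 = 7.74009 kN/m³.
A = 0.58 × 1.8 = 1.044 m².
From F = γ·h_c·A, the centroid depth is h_c = 55.1/(7.74009 × 1.044) = 6.81876 m.
The plate makes 13° with the vertical, i.e. θ = 90° − 13° = 77° to the horizontal. Measuring y along the incline from the free-surface line, vertical depth h = y·sinθ with sinθ = 0.974370.
Along the incline, y_c = h_c/sinθ = 6.81876/0.974370 = 6.99812 m.
The centroid lies 1.8/2 = 0.9 m below the top edge, so the top edge sits at y_top = 6.99812 − 0.9 = 6.09812 m along the incline.

y_top ≈ 6.10 m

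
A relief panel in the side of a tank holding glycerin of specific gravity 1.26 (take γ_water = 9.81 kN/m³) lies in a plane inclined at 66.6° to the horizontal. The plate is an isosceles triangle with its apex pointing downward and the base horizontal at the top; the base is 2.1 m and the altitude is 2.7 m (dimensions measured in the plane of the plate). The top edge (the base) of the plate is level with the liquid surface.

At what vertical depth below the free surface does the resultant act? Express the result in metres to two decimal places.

γ = 1.26 × 9.81 = 12.3606 kN/m³.
Let θ = 66.6° be the plate's angle to the horizontal; measure y along the incline from where the plane meets the free surface. Vertical depth h = y·sinθ with sinθ = 0.917755.
With the apex down, the centroid sits h/3 = 2.7/3 = 0.9 m below the base (the top edge), so y_c = 0.9 m and h_c = 0.9 × 0.917755 = 0.825979 m.
A = ½ × 2.1 × 2.7 = 2.835 m².
Resultant F = γ·h_c·A = 12.3606 × 0.825979 × 2.835 = 28.9442 kN.
I_c = b·h³/36 = 2.1 × 2.7³/36 = 1.14818 m⁴.
Centre of pressure: y_p = y_c + I_c/(y_c·A) = 0.9 + 1.14818/(0.9 × 2.835) = 0.9 + 0.450002 = 1.35 m along the plane.
Vertically, h_p = y_p·sinθ = 1.35 × 0.917755 = 1.23897 m.

h_p = 1.24 m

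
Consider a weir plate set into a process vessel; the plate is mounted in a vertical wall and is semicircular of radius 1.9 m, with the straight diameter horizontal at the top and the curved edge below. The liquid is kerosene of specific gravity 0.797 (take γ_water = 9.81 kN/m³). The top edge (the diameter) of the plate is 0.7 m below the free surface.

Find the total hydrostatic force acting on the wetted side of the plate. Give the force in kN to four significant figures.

γ = 0.797 × 9.81 = 7.81857 kN/m³.
The centroid of a semicircle lies 4r/(3π) = 0.806385 m from the diameter, here below the top edge, so the centroid depth is h_c = 0.7 + 0.806385 = 1.50638 m.
A = πr²/2 = π × 1.9²/2 = 5.67057 m².
Resultant F = γ·h_c·A = 7.81857 × 1.50638 × 5.67057 = 66.7865 kN.

F ≈ 66.79 kN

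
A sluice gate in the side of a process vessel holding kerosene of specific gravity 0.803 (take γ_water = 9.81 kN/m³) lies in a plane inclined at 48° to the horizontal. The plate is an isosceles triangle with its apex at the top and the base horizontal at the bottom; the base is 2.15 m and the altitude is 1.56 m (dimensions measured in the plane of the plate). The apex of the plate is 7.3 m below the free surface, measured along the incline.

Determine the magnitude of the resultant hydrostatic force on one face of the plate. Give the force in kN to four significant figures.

γ = 0.803 × 9.81 = 7.87743 kN/m³.
Let θ = 48° be the plate's angle to the horizontal; measure y along the incline from where the plane meets the free surface. Vertical depth h = y·sinθ with sinθ = 0.743145.
With the apex up, the centroid sits 2h/3 = 2 × 1.56/3 = 1.04 m below the apex, so y_c = 7.3 + 1.04 = 8.34 m and h_c = 8.34 × 0.743145 = 6.19783 m.
A = ½ × 2.15 × 1.56 = 1.677 m².
Resultant F = γ·h_c·A = 7.87743 × 6.19783 × 1.677 = 81.8761 kN.

F ≈ 81.88 kN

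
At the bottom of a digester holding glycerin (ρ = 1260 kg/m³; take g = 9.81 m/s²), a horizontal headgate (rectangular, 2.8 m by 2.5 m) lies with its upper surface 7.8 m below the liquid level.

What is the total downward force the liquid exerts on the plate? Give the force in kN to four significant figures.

F ≈ 674.9 kN

γ = ρg = 1260 × 9.81 / 1000 = 12.3606 kN/m³.
The plate is horizontal, so pressure is uniform at p = γ·h = 12.3606 × 7.8 = 96.4127 kN/m².
A = 2.8 × 2.5 = 7 m².
F = p·A = 96.4127 × 7 = 674.889 kN.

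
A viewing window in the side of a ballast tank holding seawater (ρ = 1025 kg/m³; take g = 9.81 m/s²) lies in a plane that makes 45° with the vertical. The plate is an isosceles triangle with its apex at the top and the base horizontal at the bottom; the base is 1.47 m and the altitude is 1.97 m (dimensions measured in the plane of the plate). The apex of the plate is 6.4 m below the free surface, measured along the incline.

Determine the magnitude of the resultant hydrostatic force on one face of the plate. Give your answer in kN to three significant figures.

F ≈ 79.4 kN

γ = ρg = 1025 × 9.81 / 1000 = 10.05525 kN/m³.
The plate makes 45° with the vertical, i.e. θ = 90° − 45° = 45° to the horizontal. Measuring y along the incline from the free-surface line, vertical depth h = y·sinθ with sinθ = 0.707107.
With the apex up, the centroid sits 2h/3 = 2 × 1.97/3 = 1.31333 m below the apex, so y_c = 6.4 + 1.31333 = 7.71333 m and h_c = 7.71333 × 0.707107 = 5.45415 m.
A = ½ × 1.47 × 1.97 = 1.44795 m².
Resultant F = γ·h_c·A = 10.05525 × 5.45415 × 1.44795 = 79.4097 kN.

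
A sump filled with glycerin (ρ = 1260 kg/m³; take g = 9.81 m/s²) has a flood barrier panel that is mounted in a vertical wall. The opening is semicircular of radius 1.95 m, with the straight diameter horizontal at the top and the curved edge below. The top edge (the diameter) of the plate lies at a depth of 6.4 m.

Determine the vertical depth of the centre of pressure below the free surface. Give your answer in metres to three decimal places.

γ = ρg = 1260 × 9.81 / 1000 = 12.3606 kN/m³.
The centroid of a semicircle lies 4r/(3π) = 0.827606 m from the diameter, here below the top edge, so the centroid depth is h_c = 6.4 + 0.827606 = 7.22761 m.
A = πr²/2 = π × 1.95²/2 = 5.97295 m².
Resultant F = γ·h_c·A = 12.3606 × 7.22761 × 5.97295 = 533.609 kN.
I_c = (π/8 − 8/(9π))·r⁴ = 0.109757 × 1.95⁴ = 1.58698 m⁴.
Centre of pressure: y_p = y_c + I_c/(y_c·A) = 7.22761 + 1.58698/(7.22761 × 5.97295) = 7.22761 + 0.036761 = 7.26437 m along the plane.

h_p = 7.264 m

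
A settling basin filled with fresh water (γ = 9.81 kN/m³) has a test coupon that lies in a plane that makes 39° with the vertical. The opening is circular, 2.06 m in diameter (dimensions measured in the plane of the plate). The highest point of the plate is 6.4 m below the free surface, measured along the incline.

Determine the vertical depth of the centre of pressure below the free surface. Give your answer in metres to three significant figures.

γ = 9.81 kN/m³.
The plate makes 39° with the vertical, i.e. θ = 90° − 39° = 51° to the horizontal. Measuring y along the incline from the free-surface line, vertical depth h = y·sinθ with sinθ = 0.777146.
The centroid is at the centre, 1.03 m below the top of the plate, so y_c = 6.4 + 1.03 = 7.43 m and h_c = 7.43 × 0.777146 = 5.77419 m.
A = π(1.03)² = 3.33292 m².
Resultant F = γ·h_c·A = 9.81 × 5.77419 × 3.33292 = 188.793 kN.
I_c = πr⁴/4 = π × 1.03⁴/4 = 0.883973 m⁴.
Centre of pressure: y_p = y_c + I_c/(y_c·A) = 7.43 + 0.883973/(7.43 × 3.33292) = 7.43 + 0.0356965 = 7.4657 m along the plane.
Vertically, h_p = y_p·sinθ = 7.4657 × 0.777146 = 5.80194 m.

h_p = 5.80 m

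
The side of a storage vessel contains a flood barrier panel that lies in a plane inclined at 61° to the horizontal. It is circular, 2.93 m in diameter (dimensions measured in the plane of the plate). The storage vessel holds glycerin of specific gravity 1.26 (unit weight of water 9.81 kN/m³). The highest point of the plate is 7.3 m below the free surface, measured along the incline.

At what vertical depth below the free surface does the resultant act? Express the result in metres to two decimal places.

h_p = 7.72 m

γ = 1.26 × 9.81 = 12.3606 kN/m³.
Let θ = 61° be the plate's angle to the horizontal; measure y along the incline from where the plane meets the free surface. Vertical depth h = y·sinθ with sinθ = 0.874620.
The centroid is at the centre, 1.465 m below the top of the plate, so y_c = 7.3 + 1.465 = 8.765 m and h_c = 8.765 × 0.874620 = 7.66604 m.
A = π(1.465)² = 6.74256 m².
Resultant F = γ·h_c·A = 12.3606 × 7.66604 × 6.74256 = 638.904 kN.
I_c = πr⁴/4 = π × 1.465⁴/4 = 3.61777 m⁴.
Centre of pressure: y_p = y_c + I_c/(y_c·A) = 8.765 + 3.61777/(8.765 × 6.74256) = 8.765 + 0.0612159 = 8.82622 m along the plane.
Vertically, h_p = y_p·sinθ = 8.82622 × 0.874620 = 7.71959 m.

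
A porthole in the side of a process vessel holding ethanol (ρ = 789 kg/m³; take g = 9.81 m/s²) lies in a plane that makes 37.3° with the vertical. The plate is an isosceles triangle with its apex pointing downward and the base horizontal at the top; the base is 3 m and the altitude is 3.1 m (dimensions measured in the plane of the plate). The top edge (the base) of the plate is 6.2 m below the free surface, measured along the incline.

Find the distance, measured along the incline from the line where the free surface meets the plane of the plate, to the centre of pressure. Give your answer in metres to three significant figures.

γ = ρg = 789 × 9.81 / 1000 = 7.74009 kN/m³.
The plate makes 37.3° with the vertical, i.e. θ = 90° − 37.3° = 52.7° to the horizontal. Measuring y along the incline from the free-surface line, vertical depth h = y·sinθ with sinθ = 0.795473.
With the apex down, the centroid sits h/3 = 3.1/3 = 1.03333 m below the base (the top edge), so y_c = 6.2 + 1.03333 = 7.23333 m and h_c = 7.23333 × 0.795473 = 5.75392 m.
A = ½ × 3 × 3.1 = 4.65 m².
Resultant F = γ·h_c·A = 7.74009 × 5.75392 × 4.65 = 207.092 kN.
I_c = b·h³/36 = 3 × 3.1³/36 = 2.48258 m⁴.
Centre of pressure: y_p = y_c + I_c/(y_c·A) = 7.23333 + 2.48258/(7.23333 × 4.65) = 7.23333 + 0.0738095 = 7.30714 m along the plane.

y_p = 7.31 m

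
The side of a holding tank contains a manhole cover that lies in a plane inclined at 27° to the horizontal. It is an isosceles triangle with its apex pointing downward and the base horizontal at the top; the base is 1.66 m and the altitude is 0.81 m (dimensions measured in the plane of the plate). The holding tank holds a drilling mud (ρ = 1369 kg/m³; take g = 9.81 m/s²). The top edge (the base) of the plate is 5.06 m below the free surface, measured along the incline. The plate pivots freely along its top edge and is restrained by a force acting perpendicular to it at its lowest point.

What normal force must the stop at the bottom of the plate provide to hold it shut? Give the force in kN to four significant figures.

γ = ρg = 1369 × 9.81 / 1000 = 13.42989 kN/m³.
Let θ = 27° be the plate's angle to the horizontal; measure y along the incline from where the plane meets the free surface. Vertical depth h = y·sinθ with sinθ = 0.453990.
With the apex down, the centroid sits h/3 = 0.81/3 = 0.27 m below the base (the top edge), so y_c = 5.06 + 0.27 = 5.33 m and h_c = 5.33 × 0.453990 = 2.41977 m.
A = ½ × 1.66 × 0.81 = 0.6723 m².
Resultant F = γ·h_c·A = 13.42989 × 2.41977 × 0.6723 = 21.8479 kN.
I_c = b·h³/36 = 1.66 × 0.81³/36 = 0.0245053 m⁴.
Centre of pressure: y_p = y_c + I_c/(y_c·A) = 5.33 + 0.0245053/(5.33 × 0.6723) = 5.33 + 0.00683864 = 5.33684 m along the plane.
The resultant acts 0.27 + 0.00683864 = 0.276839 m (along the plate) below the hinge at the top edge, so the moment about the hinge is M = F × 0.276839 = 21.8479 × 0.276839 = 6.04835 kN·m.
A normal force at the bottom, 0.81 m from the hinge, must supply this moment: P = 6.04835/0.81 = 7.4671 kN.

P ≈ 7.467 kN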